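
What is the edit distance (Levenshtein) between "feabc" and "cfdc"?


Computing edit distance: "feabc" -> "cfdc"
DP table:
           c    f    d    c
      0    1    2    3    4
  f   1    1    1    2    3
  e   2    2    2    2    3
  a   3    3    3    3    3
  b   4    4    4    4    4
  c   5    4    5    5    4
Edit distance = dp[5][4] = 4

4


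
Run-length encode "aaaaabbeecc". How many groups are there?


Input: aaaaabbeecc
Scanning for consecutive runs:
  Group 1: 'a' x 5 (positions 0-4)
  Group 2: 'b' x 2 (positions 5-6)
  Group 3: 'e' x 2 (positions 7-8)
  Group 4: 'c' x 2 (positions 9-10)
Total groups: 4

4


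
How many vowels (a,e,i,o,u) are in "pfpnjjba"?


Input: pfpnjjba
Checking each character:
  'p' at position 0: consonant
  'f' at position 1: consonant
  'p' at position 2: consonant
  'n' at position 3: consonant
  'j' at position 4: consonant
  'j' at position 5: consonant
  'b' at position 6: consonant
  'a' at position 7: vowel (running total: 1)
Total vowels: 1

1


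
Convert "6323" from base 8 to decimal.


Input: "6323" in base 8
Positional expansion:
  Digit '6' (value 6) x 8^3 = 3072
  Digit '3' (value 3) x 8^2 = 192
  Digit '2' (value 2) x 8^1 = 16
  Digit '3' (value 3) x 8^0 = 3
Sum = 3283

3283


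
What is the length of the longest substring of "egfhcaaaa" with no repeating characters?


Input: "egfhcaaaa"
Sliding window (track last position of each char):
  Position 0 ('e'): window [0,0] length 1 -- new best
  Position 1 ('g'): window [0,1] length 2 -- new best
  Position 2 ('f'): window [0,2] length 3 -- new best
  Position 3 ('h'): window [0,3] length 4 -- new best
  Position 4 ('c'): window [0,4] length 5 -- new best
  Position 5 ('a'): window [0,5] length 6 -- new best
  Position 6 ('a'): repeat (last at 5), move window start to 6
  Position 6 ('a'): window [6,6] length 1
  Position 7 ('a'): repeat (last at 6), move window start to 7
  Position 7 ('a'): window [7,7] length 1
  Position 8 ('a'): repeat (last at 7), move window start to 8
  Position 8 ('a'): window [8,8] length 1
Longest substring with no repeats: "egfhca" with length 6

6


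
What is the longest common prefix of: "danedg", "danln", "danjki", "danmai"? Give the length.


Words: danedg, danln, danjki, danmai
  Position 0: all 'd' => match
  Position 1: all 'a' => match
  Position 2: all 'n' => match
  Position 3: ('e', 'l', 'j', 'm') => mismatch, stop
LCP = "dan" (length 3)

3


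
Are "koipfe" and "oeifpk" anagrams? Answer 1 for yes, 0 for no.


Strings: "koipfe", "oeifpk"
Sorted first:  efikop
Sorted second: efikop
Sorted forms match => anagrams

1


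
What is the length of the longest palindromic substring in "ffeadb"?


Input: "ffeadb"
Checking substrings for palindromes:
  [0:2] "ff" (len 2) => palindrome
Longest palindromic substring: "ff" with length 2

2


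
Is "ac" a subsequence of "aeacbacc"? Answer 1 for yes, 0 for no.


Check if "ac" is a subsequence of "aeacbacc"
Greedy scan:
  Position 0 ('a'): matches sub[0] = 'a'
  Position 1 ('e'): no match needed
  Position 2 ('a'): no match needed
  Position 3 ('c'): matches sub[1] = 'c'
  Position 4 ('b'): no match needed
  Position 5 ('a'): no match needed
  Position 6 ('c'): no match needed
  Position 7 ('c'): no match needed
All 2 characters matched => is a subsequence

1


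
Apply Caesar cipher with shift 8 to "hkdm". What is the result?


Caesar cipher: shift "hkdm" by 8
  'h' (pos 7) + 8 = pos 15 = 'p'
  'k' (pos 10) + 8 = pos 18 = 's'
  'd' (pos 3) + 8 = pos 11 = 'l'
  'm' (pos 12) + 8 = pos 20 = 'u'
Result: pslu

pslu


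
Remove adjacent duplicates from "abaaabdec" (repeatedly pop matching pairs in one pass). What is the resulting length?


Input: abaaabdec
Stack-based adjacent duplicate removal:
  Read 'a': push. Stack: a
  Read 'b': push. Stack: ab
  Read 'a': push. Stack: aba
  Read 'a': matches stack top 'a' => pop. Stack: ab
  Read 'a': push. Stack: aba
  Read 'b': push. Stack: abab
  Read 'd': push. Stack: ababd
  Read 'e': push. Stack: ababde
  Read 'c': push. Stack: ababdec
Final stack: "ababdec" (length 7)

7


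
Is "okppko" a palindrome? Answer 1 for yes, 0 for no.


Input: okppko
Reversed: okppko
  Compare pos 0 ('o') with pos 5 ('o'): match
  Compare pos 1 ('k') with pos 4 ('k'): match
  Compare pos 2 ('p') with pos 3 ('p'): match
Result: palindrome

1


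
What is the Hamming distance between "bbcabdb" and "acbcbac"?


Comparing "bbcabdb" and "acbcbac" position by position:
  Position 0: 'b' vs 'a' => differ
  Position 1: 'b' vs 'c' => differ
  Position 2: 'c' vs 'b' => differ
  Position 3: 'a' vs 'c' => differ
  Position 4: 'b' vs 'b' => same
  Position 5: 'd' vs 'a' => differ
  Position 6: 'b' vs 'c' => differ
Total differences (Hamming distance): 6

6


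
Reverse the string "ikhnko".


Input: ikhnko
Reading characters right to left:
  Position 5: 'o'
  Position 4: 'k'
  Position 3: 'n'
  Position 2: 'h'
  Position 1: 'k'
  Position 0: 'i'
Reversed: oknhki

oknhki


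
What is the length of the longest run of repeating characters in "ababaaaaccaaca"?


Input: "ababaaaaccaaca"
Scanning for longest run:
  Position 1 ('b'): new char, reset run to 1
  Position 2 ('a'): new char, reset run to 1
  Position 3 ('b'): new char, reset run to 1
  Position 4 ('a'): new char, reset run to 1
  Position 5 ('a'): continues run of 'a', length=2
  Position 6 ('a'): continues run of 'a', length=3
  Position 7 ('a'): continues run of 'a', length=4
  Position 8 ('c'): new char, reset run to 1
  Position 9 ('c'): continues run of 'c', length=2
  Position 10 ('a'): new char, reset run to 1
  Position 11 ('a'): continues run of 'a', length=2
  Position 12 ('c'): new char, reset run to 1
  Position 13 ('a'): new char, reset run to 1
Longest run: 'a' with length 4

4


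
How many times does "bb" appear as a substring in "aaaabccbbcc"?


Searching for "bb" in "aaaabccbbcc"
Scanning each position:
  Position 0: "aa" => no
  Position 1: "aa" => no
  Position 2: "aa" => no
  Position 3: "ab" => no
  Position 4: "bc" => no
  Position 5: "cc" => no
  Position 6: "cb" => no
  Position 7: "bb" => MATCH
  Position 8: "bc" => no
  Position 9: "cc" => no
Total occurrences: 1

1


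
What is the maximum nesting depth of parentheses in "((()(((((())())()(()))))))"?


Input: "((()(((((())())()(()))))))"
Tracking depth:
  Position 0 '(': depth becomes 1
  Position 1 '(': depth becomes 2
  Position 2 '(': depth becomes 3
  Position 3 ')': depth becomes 2
  Position 4 '(': depth becomes 3
  Position 5 '(': depth becomes 4
  Position 6 '(': depth becomes 5
  Position 7 '(': depth becomes 6
  Position 8 '(': depth becomes 7
  Position 9 '(': depth becomes 8
  Position 10 ')': depth becomes 7
  Position 11 ')': depth becomes 6
  Position 12 '(': depth becomes 7
  Position 13 ')': depth becomes 6
  Position 14 ')': depth becomes 5
  Position 15 '(': depth becomes 6
  Position 16 ')': depth becomes 5
  Position 17 '(': depth becomes 6
  Position 18 '(': depth becomes 7
  Position 19 ')': depth becomes 6
  Position 20 ')': depth becomes 5
  Position 21 ')': depth becomes 4
  Position 22 ')': depth becomes 3
  Position 23 ')': depth becomes 2
  Position 24 ')': depth becomes 1
  Position 25 ')': depth becomes 0
Maximum depth reached: 8

8


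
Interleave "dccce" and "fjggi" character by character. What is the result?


Interleaving "dccce" and "fjggi":
  Position 0: 'd' from first, 'f' from second => "df"
  Position 1: 'c' from first, 'j' from second => "cj"
  Position 2: 'c' from first, 'g' from second => "cg"
  Position 3: 'c' from first, 'g' from second => "cg"
  Position 4: 'e' from first, 'i' from second => "ei"
Result: dfcjcgcgei

dfcjcgcgei


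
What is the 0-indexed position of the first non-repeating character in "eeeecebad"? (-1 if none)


Input: eeeecebad
Character frequencies:
  'a': 1
  'b': 1
  'c': 1
  'd': 1
  'e': 5
Scanning left to right for freq == 1:
  Position 0 ('e'): freq=5, skip
  Position 1 ('e'): freq=5, skip
  Position 2 ('e'): freq=5, skip
  Position 3 ('e'): freq=5, skip
  Position 4 ('c'): unique! => answer = 4

4


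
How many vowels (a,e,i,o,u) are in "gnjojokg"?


Input: gnjojokg
Checking each character:
  'g' at position 0: consonant
  'n' at position 1: consonant
  'j' at position 2: consonant
  'o' at position 3: vowel (running total: 1)
  'j' at position 4: consonant
  'o' at position 5: vowel (running total: 2)
  'k' at position 6: consonant
  'g' at position 7: consonant
Total vowels: 2

2


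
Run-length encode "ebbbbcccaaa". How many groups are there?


Input: ebbbbcccaaa
Scanning for consecutive runs:
  Group 1: 'e' x 1 (positions 0-0)
  Group 2: 'b' x 4 (positions 1-4)
  Group 3: 'c' x 3 (positions 5-7)
  Group 4: 'a' x 3 (positions 8-10)
Total groups: 4

4


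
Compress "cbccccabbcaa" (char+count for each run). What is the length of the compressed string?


Input: cbccccabbcaa
Runs:
  'c' x 1 => "c1"
  'b' x 1 => "b1"
  'c' x 4 => "c4"
  'a' x 1 => "a1"
  'b' x 2 => "b2"
  'c' x 1 => "c1"
  'a' x 2 => "a2"
Compressed: "c1b1c4a1b2c1a2"
Compressed length: 14

14


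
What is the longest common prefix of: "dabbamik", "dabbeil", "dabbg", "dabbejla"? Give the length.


Words: dabbamik, dabbeil, dabbg, dabbejla
  Position 0: all 'd' => match
  Position 1: all 'a' => match
  Position 2: all 'b' => match
  Position 3: all 'b' => match
  Position 4: ('a', 'e', 'g', 'e') => mismatch, stop
LCP = "dabb" (length 4)

4


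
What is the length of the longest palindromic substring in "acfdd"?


Input: "acfdd"
Checking substrings for palindromes:
  [3:5] "dd" (len 2) => palindrome
Longest palindromic substring: "dd" with length 2

2


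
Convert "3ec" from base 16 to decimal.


Input: "3ec" in base 16
Positional expansion:
  Digit '3' (value 3) x 16^2 = 768
  Digit 'e' (value 14) x 16^1 = 224
  Digit 'c' (value 12) x 16^0 = 12
Sum = 1004

1004


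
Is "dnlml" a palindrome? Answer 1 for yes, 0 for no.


Input: dnlml
Reversed: lmlnd
  Compare pos 0 ('d') with pos 4 ('l'): MISMATCH
  Compare pos 1 ('n') with pos 3 ('m'): MISMATCH
Result: not a palindrome

0


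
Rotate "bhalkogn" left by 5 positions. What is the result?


Input: "bhalkogn", rotate left by 5
First 5 characters: "bhalk"
Remaining characters: "ogn"
Concatenate remaining + first: "ogn" + "bhalk" = "ognbhalk"

ognbhalk


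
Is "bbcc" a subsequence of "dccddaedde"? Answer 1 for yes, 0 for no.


Check if "bbcc" is a subsequence of "dccddaedde"
Greedy scan:
  Position 0 ('d'): no match needed
  Position 1 ('c'): no match needed
  Position 2 ('c'): no match needed
  Position 3 ('d'): no match needed
  Position 4 ('d'): no match needed
  Position 5 ('a'): no match needed
  Position 6 ('e'): no match needed
  Position 7 ('d'): no match needed
  Position 8 ('d'): no match needed
  Position 9 ('e'): no match needed
Only matched 0/4 characters => not a subsequence

0


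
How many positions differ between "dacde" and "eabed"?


Comparing "dacde" and "eabed" position by position:
  Position 0: 'd' vs 'e' => DIFFER
  Position 1: 'a' vs 'a' => same
  Position 2: 'c' vs 'b' => DIFFER
  Position 3: 'd' vs 'e' => DIFFER
  Position 4: 'e' vs 'd' => DIFFER
Positions that differ: 4

4


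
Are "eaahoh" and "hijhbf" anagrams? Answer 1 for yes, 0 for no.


Strings: "eaahoh", "hijhbf"
Sorted first:  aaehho
Sorted second: bfhhij
Differ at position 0: 'a' vs 'b' => not anagrams

0


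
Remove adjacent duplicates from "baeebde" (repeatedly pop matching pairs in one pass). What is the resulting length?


Input: baeebde
Stack-based adjacent duplicate removal:
  Read 'b': push. Stack: b
  Read 'a': push. Stack: ba
  Read 'e': push. Stack: bae
  Read 'e': matches stack top 'e' => pop. Stack: ba
  Read 'b': push. Stack: bab
  Read 'd': push. Stack: babd
  Read 'e': push. Stack: babde
Final stack: "babde" (length 5)

5


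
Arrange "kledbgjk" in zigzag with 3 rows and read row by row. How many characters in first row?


Zigzag "kledbgjk" into 3 rows:
Placing characters:
  'k' => row 0
  'l' => row 1
  'e' => row 2
  'd' => row 1
  'b' => row 0
  'g' => row 1
  'j' => row 2
  'k' => row 1
Rows:
  Row 0: "kb"
  Row 1: "ldgk"
  Row 2: "ej"
First row length: 2

2


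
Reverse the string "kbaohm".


Input: kbaohm
Reading characters right to left:
  Position 5: 'm'
  Position 4: 'h'
  Position 3: 'o'
  Position 2: 'a'
  Position 1: 'b'
  Position 0: 'k'
Reversed: mhoabk

mhoabk


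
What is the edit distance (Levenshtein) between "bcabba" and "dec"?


Computing edit distance: "bcabba" -> "dec"
DP table:
           d    e    c
      0    1    2    3
  b   1    1    2    3
  c   2    2    2    2
  a   3    3    3    3
  b   4    4    4    4
  b   5    5    5    5
  a   6    6    6    6
Edit distance = dp[6][3] = 6

6


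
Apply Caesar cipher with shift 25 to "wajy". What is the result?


Caesar cipher: shift "wajy" by 25
  'w' (pos 22) + 25 = pos 21 = 'v'
  'a' (pos 0) + 25 = pos 25 = 'z'
  'j' (pos 9) + 25 = pos 8 = 'i'
  'y' (pos 24) + 25 = pos 23 = 'x'
Result: vzix

vzix


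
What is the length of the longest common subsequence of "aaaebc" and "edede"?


LCS of "aaaebc" and "edede"
DP table:
           e    d    e    d    e
      0    0    0    0    0    0
  a   0    0    0    0    0    0
  a   0    0    0    0    0    0
  a   0    0    0    0    0    0
  e   0    1    1    1    1    1
  b   0    1    1    1    1    1
  c   0    1    1    1    1    1
LCS length = dp[6][5] = 1

1


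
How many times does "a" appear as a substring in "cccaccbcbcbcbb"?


Searching for "a" in "cccaccbcbcbcbb"
Scanning each position:
  Position 0: "c" => no
  Position 1: "c" => no
  Position 2: "c" => no
  Position 3: "a" => MATCH
  Position 4: "c" => no
  Position 5: "c" => no
  Position 6: "b" => no
  Position 7: "c" => no
  Position 8: "b" => no
  Position 9: "c" => no
  Position 10: "b" => no
  Position 11: "c" => no
  Position 12: "b" => no
  Position 13: "b" => no
Total occurrences: 1

1


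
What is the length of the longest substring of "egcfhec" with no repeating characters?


Input: "egcfhec"
Sliding window (track last position of each char):
  Position 0 ('e'): window [0,0] length 1 -- new best
  Position 1 ('g'): window [0,1] length 2 -- new best
  Position 2 ('c'): window [0,2] length 3 -- new best
  Position 3 ('f'): window [0,3] length 4 -- new best
  Position 4 ('h'): window [0,4] length 5 -- new best
  Position 5 ('e'): repeat (last at 0), move window start to 1
  Position 5 ('e'): window [1,5] length 5
  Position 6 ('c'): repeat (last at 2), move window start to 3
  Position 6 ('c'): window [3,6] length 4
Longest substring with no repeats: "egcfh" with length 5

5


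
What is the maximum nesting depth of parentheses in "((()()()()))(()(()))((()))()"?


Input: "((()()()()))(()(()))((()))()"
Tracking depth:
  Position 0 '(': depth becomes 1
  Position 1 '(': depth becomes 2
  Position 2 '(': depth becomes 3
  Position 3 ')': depth becomes 2
  Position 4 '(': depth becomes 3
  Position 5 ')': depth becomes 2
  Position 6 '(': depth becomes 3
  Position 7 ')': depth becomes 2
  Position 8 '(': depth becomes 3
  Position 9 ')': depth becomes 2
  Position 10 ')': depth becomes 1
  Position 11 ')': depth becomes 0
  Position 12 '(': depth becomes 1
  Position 13 '(': depth becomes 2
  Position 14 ')': depth becomes 1
  Position 15 '(': depth becomes 2
  Position 16 '(': depth becomes 3
  Position 17 ')': depth becomes 2
  Position 18 ')': depth becomes 1
  Position 19 ')': depth becomes 0
  Position 20 '(': depth becomes 1
  Position 21 '(': depth becomes 2
  Position 22 '(': depth becomes 3
  Position 23 ')': depth becomes 2
  Position 24 ')': depth becomes 1
  Position 25 ')': depth becomes 0
  Position 26 '(': depth becomes 1
  Position 27 ')': depth becomes 0
Maximum depth reached: 3

3


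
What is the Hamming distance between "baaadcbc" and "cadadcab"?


Comparing "baaadcbc" and "cadadcab" position by position:
  Position 0: 'b' vs 'c' => differ
  Position 1: 'a' vs 'a' => same
  Position 2: 'a' vs 'd' => differ
  Position 3: 'a' vs 'a' => same
  Position 4: 'd' vs 'd' => same
  Position 5: 'c' vs 'c' => same
  Position 6: 'b' vs 'a' => differ
  Position 7: 'c' vs 'b' => differ
Total differences (Hamming distance): 4

4


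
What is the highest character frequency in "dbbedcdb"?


Input: dbbedcdb
Character counts:
  'b': 3
  'c': 1
  'd': 3
  'e': 1
Maximum frequency: 3

3


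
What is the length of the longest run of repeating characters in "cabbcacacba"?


Input: "cabbcacacba"
Scanning for longest run:
  Position 1 ('a'): new char, reset run to 1
  Position 2 ('b'): new char, reset run to 1
  Position 3 ('b'): continues run of 'b', length=2
  Position 4 ('c'): new char, reset run to 1
  Position 5 ('a'): new char, reset run to 1
  Position 6 ('c'): new char, reset run to 1
  Position 7 ('a'): new char, reset run to 1
  Position 8 ('c'): new char, reset run to 1
  Position 9 ('b'): new char, reset run to 1
  Position 10 ('a'): new char, reset run to 1
Longest run: 'b' with length 2

2


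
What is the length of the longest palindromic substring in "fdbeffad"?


Input: "fdbeffad"
Checking substrings for palindromes:
  [4:6] "ff" (len 2) => palindrome
Longest palindromic substring: "ff" with length 2

2


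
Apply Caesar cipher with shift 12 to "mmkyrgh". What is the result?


Caesar cipher: shift "mmkyrgh" by 12
  'm' (pos 12) + 12 = pos 24 = 'y'
  'm' (pos 12) + 12 = pos 24 = 'y'
  'k' (pos 10) + 12 = pos 22 = 'w'
  'y' (pos 24) + 12 = pos 10 = 'k'
  'r' (pos 17) + 12 = pos 3 = 'd'
  'g' (pos 6) + 12 = pos 18 = 's'
  'h' (pos 7) + 12 = pos 19 = 't'
Result: yywkdst

yywkdst


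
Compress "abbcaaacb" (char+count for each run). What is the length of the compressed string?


Input: abbcaaacb
Runs:
  'a' x 1 => "a1"
  'b' x 2 => "b2"
  'c' x 1 => "c1"
  'a' x 3 => "a3"
  'c' x 1 => "c1"
  'b' x 1 => "b1"
Compressed: "a1b2c1a3c1b1"
Compressed length: 12

12


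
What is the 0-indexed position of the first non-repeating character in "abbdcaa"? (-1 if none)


Input: abbdcaa
Character frequencies:
  'a': 3
  'b': 2
  'c': 1
  'd': 1
Scanning left to right for freq == 1:
  Position 0 ('a'): freq=3, skip
  Position 1 ('b'): freq=2, skip
  Position 2 ('b'): freq=2, skip
  Position 3 ('d'): unique! => answer = 3

3


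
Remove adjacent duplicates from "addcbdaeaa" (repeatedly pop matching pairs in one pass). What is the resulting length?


Input: addcbdaeaa
Stack-based adjacent duplicate removal:
  Read 'a': push. Stack: a
  Read 'd': push. Stack: ad
  Read 'd': matches stack top 'd' => pop. Stack: a
  Read 'c': push. Stack: ac
  Read 'b': push. Stack: acb
  Read 'd': push. Stack: acbd
  Read 'a': push. Stack: acbda
  Read 'e': push. Stack: acbdae
  Read 'a': push. Stack: acbdaea
  Read 'a': matches stack top 'a' => pop. Stack: acbdae
Final stack: "acbdae" (length 6)

6


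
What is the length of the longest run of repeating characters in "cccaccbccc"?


Input: "cccaccbccc"
Scanning for longest run:
  Position 1 ('c'): continues run of 'c', length=2
  Position 2 ('c'): continues run of 'c', length=3
  Position 3 ('a'): new char, reset run to 1
  Position 4 ('c'): new char, reset run to 1
  Position 5 ('c'): continues run of 'c', length=2
  Position 6 ('b'): new char, reset run to 1
  Position 7 ('c'): new char, reset run to 1
  Position 8 ('c'): continues run of 'c', length=2
  Position 9 ('c'): continues run of 'c', length=3
Longest run: 'c' with length 3

3


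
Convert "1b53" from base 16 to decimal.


Input: "1b53" in base 16
Positional expansion:
  Digit '1' (value 1) x 16^3 = 4096
  Digit 'b' (value 11) x 16^2 = 2816
  Digit '5' (value 5) x 16^1 = 80
  Digit '3' (value 3) x 16^0 = 3
Sum = 6995

6995


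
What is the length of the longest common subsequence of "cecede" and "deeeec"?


LCS of "cecede" and "deeeec"
DP table:
           d    e    e    e    e    c
      0    0    0    0    0    0    0
  c   0    0    0    0    0    0    1
  e   0    0    1    1    1    1    1
  c   0    0    1    1    1    1    2
  e   0    0    1    2    2    2    2
  d   0    1    1    2    2    2    2
  e   0    1    2    2    3    3    3
LCS length = dp[6][6] = 3

3


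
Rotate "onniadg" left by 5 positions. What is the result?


Input: "onniadg", rotate left by 5
First 5 characters: "onnia"
Remaining characters: "dg"
Concatenate remaining + first: "dg" + "onnia" = "dgonnia"

dgonnia


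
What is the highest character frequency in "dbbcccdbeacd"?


Input: dbbcccdbeacd
Character counts:
  'a': 1
  'b': 3
  'c': 4
  'd': 3
  'e': 1
Maximum frequency: 4

4


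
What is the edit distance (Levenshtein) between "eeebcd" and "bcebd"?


Computing edit distance: "eeebcd" -> "bcebd"
DP table:
           b    c    e    b    d
      0    1    2    3    4    5
  e   1    1    2    2    3    4
  e   2    2    2    2    3    4
  e   3    3    3    2    3    4
  b   4    3    4    3    2    3
  c   5    4    3    4    3    3
  d   6    5    4    4    4    3
Edit distance = dp[6][5] = 3

3


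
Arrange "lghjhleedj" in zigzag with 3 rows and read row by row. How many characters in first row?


Zigzag "lghjhleedj" into 3 rows:
Placing characters:
  'l' => row 0
  'g' => row 1
  'h' => row 2
  'j' => row 1
  'h' => row 0
  'l' => row 1
  'e' => row 2
  'e' => row 1
  'd' => row 0
  'j' => row 1
Rows:
  Row 0: "lhd"
  Row 1: "gjlej"
  Row 2: "he"
First row length: 3

3


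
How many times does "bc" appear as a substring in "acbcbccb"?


Searching for "bc" in "acbcbccb"
Scanning each position:
  Position 0: "ac" => no
  Position 1: "cb" => no
  Position 2: "bc" => MATCH
  Position 3: "cb" => no
  Position 4: "bc" => MATCH
  Position 5: "cc" => no
  Position 6: "cb" => no
Total occurrences: 2

2


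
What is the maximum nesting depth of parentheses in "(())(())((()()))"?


Input: "(())(())((()()))"
Tracking depth:
  Position 0 '(': depth becomes 1
  Position 1 '(': depth becomes 2
  Position 2 ')': depth becomes 1
  Position 3 ')': depth becomes 0
  Position 4 '(': depth becomes 1
  Position 5 '(': depth becomes 2
  Position 6 ')': depth becomes 1
  Position 7 ')': depth becomes 0
  Position 8 '(': depth becomes 1
  Position 9 '(': depth becomes 2
  Position 10 '(': depth becomes 3
  Position 11 ')': depth becomes 2
  Position 12 '(': depth becomes 3
  Position 13 ')': depth becomes 2
  Position 14 ')': depth becomes 1
  Position 15 ')': depth becomes 0
Maximum depth reached: 3

3


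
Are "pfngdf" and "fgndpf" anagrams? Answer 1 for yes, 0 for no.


Strings: "pfngdf", "fgndpf"
Sorted first:  dffgnp
Sorted second: dffgnp
Sorted forms match => anagrams

1


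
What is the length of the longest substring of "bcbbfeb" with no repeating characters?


Input: "bcbbfeb"
Sliding window (track last position of each char):
  Position 0 ('b'): window [0,0] length 1 -- new best
  Position 1 ('c'): window [0,1] length 2 -- new best
  Position 2 ('b'): repeat (last at 0), move window start to 1
  Position 2 ('b'): window [1,2] length 2
  Position 3 ('b'): repeat (last at 2), move window start to 3
  Position 3 ('b'): window [3,3] length 1
  Position 4 ('f'): window [3,4] length 2
  Position 5 ('e'): window [3,5] length 3 -- new best
  Position 6 ('b'): repeat (last at 3), move window start to 4
  Position 6 ('b'): window [4,6] length 3
Longest substring with no repeats: "bfe" with length 3

3


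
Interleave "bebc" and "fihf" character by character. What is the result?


Interleaving "bebc" and "fihf":
  Position 0: 'b' from first, 'f' from second => "bf"
  Position 1: 'e' from first, 'i' from second => "ei"
  Position 2: 'b' from first, 'h' from second => "bh"
  Position 3: 'c' from first, 'f' from second => "cf"
Result: bfeibhcf

bfeibhcf


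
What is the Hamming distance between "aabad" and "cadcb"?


Comparing "aabad" and "cadcb" position by position:
  Position 0: 'a' vs 'c' => differ
  Position 1: 'a' vs 'a' => same
  Position 2: 'b' vs 'd' => differ
  Position 3: 'a' vs 'c' => differ
  Position 4: 'd' vs 'b' => differ
Total differences (Hamming distance): 4

4


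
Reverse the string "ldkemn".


Input: ldkemn
Reading characters right to left:
  Position 5: 'n'
  Position 4: 'm'
  Position 3: 'e'
  Position 2: 'k'
  Position 1: 'd'
  Position 0: 'l'
Reversed: nmekdl

nmekdl


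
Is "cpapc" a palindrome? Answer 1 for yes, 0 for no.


Input: cpapc
Reversed: cpapc
  Compare pos 0 ('c') with pos 4 ('c'): match
  Compare pos 1 ('p') with pos 3 ('p'): match
Result: palindrome

1


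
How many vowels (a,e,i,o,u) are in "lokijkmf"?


Input: lokijkmf
Checking each character:
  'l' at position 0: consonant
  'o' at position 1: vowel (running total: 1)
  'k' at position 2: consonant
  'i' at position 3: vowel (running total: 2)
  'j' at position 4: consonant
  'k' at position 5: consonant
  'm' at position 6: consonant
  'f' at position 7: consonant
Total vowels: 2

2


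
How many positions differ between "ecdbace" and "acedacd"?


Comparing "ecdbace" and "acedacd" position by position:
  Position 0: 'e' vs 'a' => DIFFER
  Position 1: 'c' vs 'c' => same
  Position 2: 'd' vs 'e' => DIFFER
  Position 3: 'b' vs 'd' => DIFFER
  Position 4: 'a' vs 'a' => same
  Position 5: 'c' vs 'c' => same
  Position 6: 'e' vs 'd' => DIFFER
Positions that differ: 4

4


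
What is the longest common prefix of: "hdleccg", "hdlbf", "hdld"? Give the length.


Words: hdleccg, hdlbf, hdld
  Position 0: all 'h' => match
  Position 1: all 'd' => match
  Position 2: all 'l' => match
  Position 3: ('e', 'b', 'd') => mismatch, stop
LCP = "hdl" (length 3)

3


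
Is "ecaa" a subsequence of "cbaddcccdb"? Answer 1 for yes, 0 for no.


Check if "ecaa" is a subsequence of "cbaddcccdb"
Greedy scan:
  Position 0 ('c'): no match needed
  Position 1 ('b'): no match needed
  Position 2 ('a'): no match needed
  Position 3 ('d'): no match needed
  Position 4 ('d'): no match needed
  Position 5 ('c'): no match needed
  Position 6 ('c'): no match needed
  Position 7 ('c'): no match needed
  Position 8 ('d'): no match needed
  Position 9 ('b'): no match needed
Only matched 0/4 characters => not a subsequence

0


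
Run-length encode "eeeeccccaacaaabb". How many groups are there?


Input: eeeeccccaacaaabb
Scanning for consecutive runs:
  Group 1: 'e' x 4 (positions 0-3)
  Group 2: 'c' x 4 (positions 4-7)
  Group 3: 'a' x 2 (positions 8-9)
  Group 4: 'c' x 1 (positions 10-10)
  Group 5: 'a' x 3 (positions 11-13)
  Group 6: 'b' x 2 (positions 14-15)
Total groups: 6

6


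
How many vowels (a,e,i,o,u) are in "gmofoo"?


Input: gmofoo
Checking each character:
  'g' at position 0: consonant
  'm' at position 1: consonant
  'o' at position 2: vowel (running total: 1)
  'f' at position 3: consonant
  'o' at position 4: vowel (running total: 2)
  'o' at position 5: vowel (running total: 3)
Total vowels: 3

3


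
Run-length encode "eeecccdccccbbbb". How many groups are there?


Input: eeecccdccccbbbb
Scanning for consecutive runs:
  Group 1: 'e' x 3 (positions 0-2)
  Group 2: 'c' x 3 (positions 3-5)
  Group 3: 'd' x 1 (positions 6-6)
  Group 4: 'c' x 4 (positions 7-10)
  Group 5: 'b' x 4 (positions 11-14)
Total groups: 5

5


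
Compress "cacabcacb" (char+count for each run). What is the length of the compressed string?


Input: cacabcacb
Runs:
  'c' x 1 => "c1"
  'a' x 1 => "a1"
  'c' x 1 => "c1"
  'a' x 1 => "a1"
  'b' x 1 => "b1"
  'c' x 1 => "c1"
  'a' x 1 => "a1"
  'c' x 1 => "c1"
  'b' x 1 => "b1"
Compressed: "c1a1c1a1b1c1a1c1b1"
Compressed length: 18

18


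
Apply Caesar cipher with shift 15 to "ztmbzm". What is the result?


Caesar cipher: shift "ztmbzm" by 15
  'z' (pos 25) + 15 = pos 14 = 'o'
  't' (pos 19) + 15 = pos 8 = 'i'
  'm' (pos 12) + 15 = pos 1 = 'b'
  'b' (pos 1) + 15 = pos 16 = 'q'
  'z' (pos 25) + 15 = pos 14 = 'o'
  'm' (pos 12) + 15 = pos 1 = 'b'
Result: oibqob

oibqob


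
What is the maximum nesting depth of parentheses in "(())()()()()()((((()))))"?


Input: "(())()()()()()((((()))))"
Tracking depth:
  Position 0 '(': depth becomes 1
  Position 1 '(': depth becomes 2
  Position 2 ')': depth becomes 1
  Position 3 ')': depth becomes 0
  Position 4 '(': depth becomes 1
  Position 5 ')': depth becomes 0
  Position 6 '(': depth becomes 1
  Position 7 ')': depth becomes 0
  Position 8 '(': depth becomes 1
  Position 9 ')': depth becomes 0
  Position 10 '(': depth becomes 1
  Position 11 ')': depth becomes 0
  Position 12 '(': depth becomes 1
  Position 13 ')': depth becomes 0
  Position 14 '(': depth becomes 1
  Position 15 '(': depth becomes 2
  Position 16 '(': depth becomes 3
  Position 17 '(': depth becomes 4
  Position 18 '(': depth becomes 5
  Position 19 ')': depth becomes 4
  Position 20 ')': depth becomes 3
  Position 21 ')': depth becomes 2
  Position 22 ')': depth becomes 1
  Position 23 ')': depth becomes 0
Maximum depth reached: 5

5


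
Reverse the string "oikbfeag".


Input: oikbfeag
Reading characters right to left:
  Position 7: 'g'
  Position 6: 'a'
  Position 5: 'e'
  Position 4: 'f'
  Position 3: 'b'
  Position 2: 'k'
  Position 1: 'i'
  Position 0: 'o'
Reversed: gaefbkio

gaefbkio


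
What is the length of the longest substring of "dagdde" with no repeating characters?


Input: "dagdde"
Sliding window (track last position of each char):
  Position 0 ('d'): window [0,0] length 1 -- new best
  Position 1 ('a'): window [0,1] length 2 -- new best
  Position 2 ('g'): window [0,2] length 3 -- new best
  Position 3 ('d'): repeat (last at 0), move window start to 1
  Position 3 ('d'): window [1,3] length 3
  Position 4 ('d'): repeat (last at 3), move window start to 4
  Position 4 ('d'): window [4,4] length 1
  Position 5 ('e'): window [4,5] length 2
Longest substring with no repeats: "dag" with length 3

3


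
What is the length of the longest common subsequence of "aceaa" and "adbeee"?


LCS of "aceaa" and "adbeee"
DP table:
           a    d    b    e    e    e
      0    0    0    0    0    0    0
  a   0    1    1    1    1    1    1
  c   0    1    1    1    1    1    1
  e   0    1    1    1    2    2    2
  a   0    1    1    1    2    2    2
  a   0    1    1    1    2    2    2
LCS length = dp[5][6] = 2

2


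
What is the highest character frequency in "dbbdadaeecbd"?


Input: dbbdadaeecbd
Character counts:
  'a': 2
  'b': 3
  'c': 1
  'd': 4
  'e': 2
Maximum frequency: 4

4


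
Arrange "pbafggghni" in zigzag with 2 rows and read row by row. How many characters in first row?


Zigzag "pbafggghni" into 2 rows:
Placing characters:
  'p' => row 0
  'b' => row 1
  'a' => row 0
  'f' => row 1
  'g' => row 0
  'g' => row 1
  'g' => row 0
  'h' => row 1
  'n' => row 0
  'i' => row 1
Rows:
  Row 0: "paggn"
  Row 1: "bfghi"
First row length: 5

5


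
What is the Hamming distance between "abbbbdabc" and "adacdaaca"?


Comparing "abbbbdabc" and "adacdaaca" position by position:
  Position 0: 'a' vs 'a' => same
  Position 1: 'b' vs 'd' => differ
  Position 2: 'b' vs 'a' => differ
  Position 3: 'b' vs 'c' => differ
  Position 4: 'b' vs 'd' => differ
  Position 5: 'd' vs 'a' => differ
  Position 6: 'a' vs 'a' => same
  Position 7: 'b' vs 'c' => differ
  Position 8: 'c' vs 'a' => differ
Total differences (Hamming distance): 7

7


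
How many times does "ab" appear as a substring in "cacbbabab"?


Searching for "ab" in "cacbbabab"
Scanning each position:
  Position 0: "ca" => no
  Position 1: "ac" => no
  Position 2: "cb" => no
  Position 3: "bb" => no
  Position 4: "ba" => no
  Position 5: "ab" => MATCH
  Position 6: "ba" => no
  Position 7: "ab" => MATCH
Total occurrences: 2

2


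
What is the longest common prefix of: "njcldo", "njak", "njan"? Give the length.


Words: njcldo, njak, njan
  Position 0: all 'n' => match
  Position 1: all 'j' => match
  Position 2: ('c', 'a', 'a') => mismatch, stop
LCP = "nj" (length 2)

2


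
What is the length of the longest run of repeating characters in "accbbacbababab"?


Input: "accbbacbababab"
Scanning for longest run:
  Position 1 ('c'): new char, reset run to 1
  Position 2 ('c'): continues run of 'c', length=2
  Position 3 ('b'): new char, reset run to 1
  Position 4 ('b'): continues run of 'b', length=2
  Position 5 ('a'): new char, reset run to 1
  Position 6 ('c'): new char, reset run to 1
  Position 7 ('b'): new char, reset run to 1
  Position 8 ('a'): new char, reset run to 1
  Position 9 ('b'): new char, reset run to 1
  Position 10 ('a'): new char, reset run to 1
  Position 11 ('b'): new char, reset run to 1
  Position 12 ('a'): new char, reset run to 1
  Position 13 ('b'): new char, reset run to 1
Longest run: 'c' with length 2

2


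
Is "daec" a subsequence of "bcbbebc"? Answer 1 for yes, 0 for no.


Check if "daec" is a subsequence of "bcbbebc"
Greedy scan:
  Position 0 ('b'): no match needed
  Position 1 ('c'): no match needed
  Position 2 ('b'): no match needed
  Position 3 ('b'): no match needed
  Position 4 ('e'): no match needed
  Position 5 ('b'): no match needed
  Position 6 ('c'): no match needed
Only matched 0/4 characters => not a subsequence

0


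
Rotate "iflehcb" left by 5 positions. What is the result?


Input: "iflehcb", rotate left by 5
First 5 characters: "ifleh"
Remaining characters: "cb"
Concatenate remaining + first: "cb" + "ifleh" = "cbifleh"

cbifleh


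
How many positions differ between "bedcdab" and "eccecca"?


Comparing "bedcdab" and "eccecca" position by position:
  Position 0: 'b' vs 'e' => DIFFER
  Position 1: 'e' vs 'c' => DIFFER
  Position 2: 'd' vs 'c' => DIFFER
  Position 3: 'c' vs 'e' => DIFFER
  Position 4: 'd' vs 'c' => DIFFER
  Position 5: 'a' vs 'c' => DIFFER
  Position 6: 'b' vs 'a' => DIFFER
Positions that differ: 7

7


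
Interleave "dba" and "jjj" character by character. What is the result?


Interleaving "dba" and "jjj":
  Position 0: 'd' from first, 'j' from second => "dj"
  Position 1: 'b' from first, 'j' from second => "bj"
  Position 2: 'a' from first, 'j' from second => "aj"
Result: djbjaj

djbjaj


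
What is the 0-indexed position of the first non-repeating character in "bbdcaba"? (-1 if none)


Input: bbdcaba
Character frequencies:
  'a': 2
  'b': 3
  'c': 1
  'd': 1
Scanning left to right for freq == 1:
  Position 0 ('b'): freq=3, skip
  Position 1 ('b'): freq=3, skip
  Position 2 ('d'): unique! => answer = 2

2


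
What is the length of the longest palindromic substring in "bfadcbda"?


Input: "bfadcbda"
Checking substrings for palindromes:
  No multi-char palindromic substrings found
Longest palindromic substring: "b" with length 1

1


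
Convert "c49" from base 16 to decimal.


Input: "c49" in base 16
Positional expansion:
  Digit 'c' (value 12) x 16^2 = 3072
  Digit '4' (value 4) x 16^1 = 64
  Digit '9' (value 9) x 16^0 = 9
Sum = 3145

3145


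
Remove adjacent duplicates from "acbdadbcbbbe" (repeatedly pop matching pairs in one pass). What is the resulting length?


Input: acbdadbcbbbe
Stack-based adjacent duplicate removal:
  Read 'a': push. Stack: a
  Read 'c': push. Stack: ac
  Read 'b': push. Stack: acb
  Read 'd': push. Stack: acbd
  Read 'a': push. Stack: acbda
  Read 'd': push. Stack: acbdad
  Read 'b': push. Stack: acbdadb
  Read 'c': push. Stack: acbdadbc
  Read 'b': push. Stack: acbdadbcb
  Read 'b': matches stack top 'b' => pop. Stack: acbdadbc
  Read 'b': push. Stack: acbdadbcb
  Read 'e': push. Stack: acbdadbcbe
Final stack: "acbdadbcbe" (length 10)

10


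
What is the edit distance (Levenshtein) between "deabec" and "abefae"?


Computing edit distance: "deabec" -> "abefae"
DP table:
           a    b    e    f    a    e
      0    1    2    3    4    5    6
  d   1    1    2    3    4    5    6
  e   2    2    2    2    3    4    5
  a   3    2    3    3    3    3    4
  b   4    3    2    3    4    4    4
  e   5    4    3    2    3    4    4
  c   6    5    4    3    3    4    5
Edit distance = dp[6][6] = 5

5


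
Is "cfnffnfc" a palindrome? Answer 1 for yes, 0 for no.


Input: cfnffnfc
Reversed: cfnffnfc
  Compare pos 0 ('c') with pos 7 ('c'): match
  Compare pos 1 ('f') with pos 6 ('f'): match
  Compare pos 2 ('n') with pos 5 ('n'): match
  Compare pos 3 ('f') with pos 4 ('f'): match
Result: palindrome

1


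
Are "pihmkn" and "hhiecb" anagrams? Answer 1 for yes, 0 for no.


Strings: "pihmkn", "hhiecb"
Sorted first:  hikmnp
Sorted second: bcehhi
Differ at position 0: 'h' vs 'b' => not anagrams

0


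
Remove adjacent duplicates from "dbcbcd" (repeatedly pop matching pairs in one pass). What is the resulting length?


Input: dbcbcd
Stack-based adjacent duplicate removal:
  Read 'd': push. Stack: d
  Read 'b': push. Stack: db
  Read 'c': push. Stack: dbc
  Read 'b': push. Stack: dbcb
  Read 'c': push. Stack: dbcbc
  Read 'd': push. Stack: dbcbcd
Final stack: "dbcbcd" (length 6)

6


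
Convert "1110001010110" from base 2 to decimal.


Input: "1110001010110" in base 2
Positional expansion:
  Digit '1' (value 1) x 2^12 = 4096
  Digit '1' (value 1) x 2^11 = 2048
  Digit '1' (value 1) x 2^10 = 1024
  Digit '0' (value 0) x 2^9 = 0
  Digit '0' (value 0) x 2^8 = 0
  Digit '0' (value 0) x 2^7 = 0
  Digit '1' (value 1) x 2^6 = 64
  Digit '0' (value 0) x 2^5 = 0
  Digit '1' (value 1) x 2^4 = 16
  Digit '0' (value 0) x 2^3 = 0
  Digit '1' (value 1) x 2^2 = 4
  Digit '1' (value 1) x 2^1 = 2
  Digit '0' (value 0) x 2^0 = 0
Sum = 7254

7254


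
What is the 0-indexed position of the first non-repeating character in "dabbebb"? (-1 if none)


Input: dabbebb
Character frequencies:
  'a': 1
  'b': 4
  'd': 1
  'e': 1
Scanning left to right for freq == 1:
  Position 0 ('d'): unique! => answer = 0

0


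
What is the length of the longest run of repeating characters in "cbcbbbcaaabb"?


Input: "cbcbbbcaaabb"
Scanning for longest run:
  Position 1 ('b'): new char, reset run to 1
  Position 2 ('c'): new char, reset run to 1
  Position 3 ('b'): new char, reset run to 1
  Position 4 ('b'): continues run of 'b', length=2
  Position 5 ('b'): continues run of 'b', length=3
  Position 6 ('c'): new char, reset run to 1
  Position 7 ('a'): new char, reset run to 1
  Position 8 ('a'): continues run of 'a', length=2
  Position 9 ('a'): continues run of 'a', length=3
  Position 10 ('b'): new char, reset run to 1
  Position 11 ('b'): continues run of 'b', length=2
Longest run: 'b' with length 3

3


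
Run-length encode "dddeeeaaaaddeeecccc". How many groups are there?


Input: dddeeeaaaaddeeecccc
Scanning for consecutive runs:
  Group 1: 'd' x 3 (positions 0-2)
  Group 2: 'e' x 3 (positions 3-5)
  Group 3: 'a' x 4 (positions 6-9)
  Group 4: 'd' x 2 (positions 10-11)
  Group 5: 'e' x 3 (positions 12-14)
  Group 6: 'c' x 4 (positions 15-18)
Total groups: 6

6


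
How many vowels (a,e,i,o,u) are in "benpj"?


Input: benpj
Checking each character:
  'b' at position 0: consonant
  'e' at position 1: vowel (running total: 1)
  'n' at position 2: consonant
  'p' at position 3: consonant
  'j' at position 4: consonant
Total vowels: 1

1


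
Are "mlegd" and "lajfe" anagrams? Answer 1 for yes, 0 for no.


Strings: "mlegd", "lajfe"
Sorted first:  deglm
Sorted second: aefjl
Differ at position 0: 'd' vs 'a' => not anagrams

0


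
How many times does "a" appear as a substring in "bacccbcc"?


Searching for "a" in "bacccbcc"
Scanning each position:
  Position 0: "b" => no
  Position 1: "a" => MATCH
  Position 2: "c" => no
  Position 3: "c" => no
  Position 4: "c" => no
  Position 5: "b" => no
  Position 6: "c" => no
  Position 7: "c" => no
Total occurrences: 1

1


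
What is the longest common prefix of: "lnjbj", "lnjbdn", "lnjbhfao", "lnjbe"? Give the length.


Words: lnjbj, lnjbdn, lnjbhfao, lnjbe
  Position 0: all 'l' => match
  Position 1: all 'n' => match
  Position 2: all 'j' => match
  Position 3: all 'b' => match
  Position 4: ('j', 'd', 'h', 'e') => mismatch, stop
LCP = "lnjb" (length 4)

4


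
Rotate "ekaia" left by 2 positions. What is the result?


Input: "ekaia", rotate left by 2
First 2 characters: "ek"
Remaining characters: "aia"
Concatenate remaining + first: "aia" + "ek" = "aiaek"

aiaek
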